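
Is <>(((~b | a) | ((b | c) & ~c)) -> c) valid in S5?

Tableau for the negation ~<>(((~b | a) | ((b | c) & ~c)) -> c):
1. ~<>(((~b | a) | ((b | c) & ~c)) -> c), u
2. ~(((~b | a) | ((b | c) & ~c)) -> c), u
3. (~b | a) | ((b | c) & ~c), u
4. ~c, u
5. (b | c) & ~c, u
6. b | c, u
7. b, u
Accessibility: uRu
The negation has an open branch (countermodel exists).

Not valid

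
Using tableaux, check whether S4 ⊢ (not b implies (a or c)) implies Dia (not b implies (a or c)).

Tableau for the negation not ((not b implies (a or c)) implies Dia (not b implies (a or c))):
1. not ((not b implies (a or c)) implies Dia (not b implies (a or c))), u
2. not b implies (a or c), u   [neg-implies-rule on 1]
3. not Dia (not b implies (a or c)), u   [neg-implies-rule on 1]
4. not (not b implies (a or c)), u   [neg-Dia-rule on 3 via uRu]
5. not b, u   [neg-implies-rule on 4]
6. not (a or c), u   [neg-implies-rule on 4]
7. not a, u   [neg-or-rule on 6]
8. not c, u   [neg-or-rule on 6]
9. a or c, u   [implies-rule on 2 (branches; this branch)]
10. c, u   [or-rule on 9 (branches; this branch)]
Accessibility: uRu
Branch closes: c and not c both at u.
All branches of the negation close; one closing branch shown above.

Valid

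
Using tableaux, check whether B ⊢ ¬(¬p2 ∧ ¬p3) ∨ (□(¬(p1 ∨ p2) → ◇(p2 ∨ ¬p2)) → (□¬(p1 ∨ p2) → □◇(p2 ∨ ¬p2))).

Valid in B

Tableau for the negation ¬(¬(¬p2 ∧ ¬p3) ∨ (□(¬(p1 ∨ p2) → ◇(p2 ∨ ¬p2)) → (□¬(p1 ∨ p2) → □◇(p2 ∨ ¬p2)))):
1. ¬(¬(¬p2 ∧ ¬p3) ∨ (□(¬(p1 ∨ p2) → ◇(p2 ∨ ¬p2)) → (□¬(p1 ∨ p2) → □◇(p2 ∨ ¬p2)))), 0
2. ¬p2 ∧ ¬p3, 0   [¬∨-rule on 1]
3. ¬(□(¬(p1 ∨ p2) → ◇(p2 ∨ ¬p2)) → (□¬(p1 ∨ p2) → □◇(p2 ∨ ¬p2))), 0   [¬∨-rule on 1]
4. ¬p2, 0   [∧-rule on 2]
5. ¬p3, 0   [∧-rule on 2]
6. □(¬(p1 ∨ p2) → ◇(p2 ∨ ¬p2)), 0   [¬→-rule on 3]
7. ¬(□¬(p1 ∨ p2) → □◇(p2 ∨ ¬p2)), 0   [¬→-rule on 3]
8. □¬(p1 ∨ p2), 0   [¬→-rule on 7]
9. ¬□◇(p2 ∨ ¬p2), 0   [¬→-rule on 7]
10. ¬(p1 ∨ p2) → ◇(p2 ∨ ¬p2), 0   [□-rule on 6 via 0R0]
11. ¬(p1 ∨ p2), 0   [□-rule on 8 via 0R0]
12. ¬p1, 0   [¬∨-rule on 11]
13. ◇(p2 ∨ ¬p2), 0   [→-rule on 10 (branches; this branch)]
14. ¬◇(p2 ∨ ¬p2), 1   [¬□-rule on 9: fresh world 1, 0R1]
15. ¬(p1 ∨ p2) → ◇(p2 ∨ ¬p2), 1   [□-rule on 6 via 0R1]
16. ¬(p1 ∨ p2), 1   [□-rule on 8 via 0R1]
17. ¬p1, 1   [¬∨-rule on 16]
18. ¬p2, 1   [¬∨-rule on 16]
19. ¬(p2 ∨ ¬p2), 0   [¬◇-rule on 14 via 1R0]
20. p2, 0   [¬∨-rule on 19]
Accessibility: 0R0, 0R1, 1R0, 1R1
Branch closes: p2 and ¬p2 both at 0.
Every branch of the negation's tableau closes; the branch above is one of them.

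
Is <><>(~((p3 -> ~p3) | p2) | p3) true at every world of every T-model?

Tableau for the negation ~<><>(~((p3 -> ~p3) | p2) | p3):
1. ~<><>(~((p3 -> ~p3) | p2) | p3), w0
2. ~<>(~((p3 -> ~p3) | p2) | p3), w0   [~<>-rule on 1 via w0Rw0]
3. ~(~((p3 -> ~p3) | p2) | p3), w0   [~<>-rule on 2 via w0Rw0]
4. (p3 -> ~p3) | p2, w0   [~|-rule on 3]
5. ~p3, w0   [~|-rule on 3]
6. p2, w0   [|-rule on 4 (branches; this branch)]
Accessibility: w0Rw0
The negation has an open branch (countermodel exists).

Not valid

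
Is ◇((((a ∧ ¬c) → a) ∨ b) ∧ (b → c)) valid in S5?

Tableau for the negation ¬◇((((a ∧ ¬c) → a) ∨ b) ∧ (b → c)):
1. ¬◇((((a ∧ ¬c) → a) ∨ b) ∧ (b → c)), w0
2. ¬((((a ∧ ¬c) → a) ∨ b) ∧ (b → c)), w0
3. ¬(b → c), w0
4. b, w0
5. ¬c, w0
Accessibility: w0Rw0
The negation has an open branch (countermodel exists).

No, not valid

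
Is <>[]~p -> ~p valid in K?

Invalid (countermodel exists)

Tableau for the negation ~(<>[]~p -> ~p):
1. ~(<>[]~p -> ~p), u
2. <>[]~p, u
3. p, u
4. []~p, v
Accessibility: uRv
The negation has an open branch (countermodel exists).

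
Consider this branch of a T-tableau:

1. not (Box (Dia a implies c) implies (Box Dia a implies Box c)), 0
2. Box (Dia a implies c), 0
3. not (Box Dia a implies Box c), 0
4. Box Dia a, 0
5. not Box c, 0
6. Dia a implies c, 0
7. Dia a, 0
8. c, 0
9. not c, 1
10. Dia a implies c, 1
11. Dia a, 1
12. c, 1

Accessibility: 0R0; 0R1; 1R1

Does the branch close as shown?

Both c and not c appear at 1.

Yes, closed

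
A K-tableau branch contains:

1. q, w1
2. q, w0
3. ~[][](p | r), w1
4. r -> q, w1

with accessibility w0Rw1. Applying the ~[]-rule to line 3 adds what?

a fresh world w2 with w1Rw2, and ~[](p | r) at w2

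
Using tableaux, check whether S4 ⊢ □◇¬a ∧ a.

Tableau for the negation ¬(□◇¬a ∧ a):
1. ¬(□◇¬a ∧ a), u
2. ¬a, u   [¬∧-rule on 1 (branches; this branch)]
Accessibility: uRu
The negation has an open branch (countermodel exists).

No, not valid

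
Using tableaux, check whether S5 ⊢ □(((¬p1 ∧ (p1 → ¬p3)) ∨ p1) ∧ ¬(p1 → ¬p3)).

Invalid (countermodel exists)

Tableau for the negation ¬□(((¬p1 ∧ (p1 → ¬p3)) ∨ p1) ∧ ¬(p1 → ¬p3)):
1. ¬□(((¬p1 ∧ (p1 → ¬p3)) ∨ p1) ∧ ¬(p1 → ¬p3)), u
2. ¬(((¬p1 ∧ (p1 → ¬p3)) ∨ p1) ∧ ¬(p1 → ¬p3)), v
3. p1 → ¬p3, v
4. ¬p3, v
Accessibility: uRu, uRv, vRu, vRv
The negation has an open branch (countermodel exists).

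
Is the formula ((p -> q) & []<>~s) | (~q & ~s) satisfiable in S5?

1. ((p -> q) & []<>~s) | (~q & ~s), u
2. ~q & ~s, u
3. ~q, u
4. ~s, u
Accessibility: uRu

Satisfiable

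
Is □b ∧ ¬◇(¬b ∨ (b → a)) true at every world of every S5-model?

Tableau for the negation ¬(□b ∧ ¬◇(¬b ∨ (b → a))):
1. ¬(□b ∧ ¬◇(¬b ∨ (b → a))), w0
2. ◇(¬b ∨ (b → a)), w0   [¬∧-rule on 1 (branches; this branch)]
3. ¬b ∨ (b → a), w1   [◇-rule on 2: fresh world w1, w0Rw1]
4. b → a, w1   [∨-rule on 3 (branches; this branch)]
5. a, w1   [→-rule on 4 (branches; this branch)]
Accessibility: w0Rw0, w0Rw1, w1Rw0, w1Rw1
The negation has an open branch (countermodel exists).

Invalid (countermodel exists)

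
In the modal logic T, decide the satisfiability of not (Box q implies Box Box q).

1. not (Box q implies Box Box q), u
2. Box q, u
3. not Box Box q, u
4. q, u
5. not Box q, v
6. q, v
7. not q, w
Accessibility: uRu, uRv, vRv, vRw, wRw

Satisfiable (open branch found)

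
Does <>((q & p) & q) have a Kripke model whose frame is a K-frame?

1. <>((q & p) & q), u
2. (q & p) & q, v
3. q & p, v
4. q, v
5. p, v
Accessibility: uRv

Yes, satisfiable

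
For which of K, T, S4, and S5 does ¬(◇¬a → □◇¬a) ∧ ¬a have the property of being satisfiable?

K, T, S4

S4-tableau for the formula:
1. ¬(◇¬a → □◇¬a) ∧ ¬a, w0
2. ¬(◇¬a → □◇¬a), w0   [∧-rule on 1]
3. ¬a, w0   [∧-rule on 1]
4. ◇¬a, w0   [¬→-rule on 2]
5. ¬□◇¬a, w0   [¬→-rule on 2]
6. ¬a, w1   [◇-rule on 4: fresh world w1, w0Rw1]
7. ¬◇¬a, w2   [¬□-rule on 5: fresh world w2, w0Rw2]
8. a, w2   [¬◇-rule on 7 via w2Rw2]
Accessibility: w0Rw0, w0Rw1, w0Rw2, w1Rw1, w2Rw2
Complete open branch: satisfiable in S4, hence also in K, T (this S4-model is also a K-model and a T-model).
S5-tableau for the formula:
1. ¬(◇¬a → □◇¬a) ∧ ¬a, w0
2. ¬(◇¬a → □◇¬a), w0   [∧-rule on 1]
3. ¬a, w0   [∧-rule on 1]
4. ◇¬a, w0   [¬→-rule on 2]
5. ¬□◇¬a, w0   [¬→-rule on 2]
6. ¬a, w1   [◇-rule on 4: fresh world w1, w0Rw1]
7. ¬◇¬a, w2   [¬□-rule on 5: fresh world w2, w0Rw2]
8. a, w0   [¬◇-rule on 7 via w2Rw0]
Accessibility: w0Rw0, w0Rw1, w0Rw2, w1Rw0, w1Rw1, w1Rw2, w2Rw0, w2Rw1, w2Rw2
Branch closes: a and ¬a both at w0.
Every branch closes (one shown): unsatisfiable in S5.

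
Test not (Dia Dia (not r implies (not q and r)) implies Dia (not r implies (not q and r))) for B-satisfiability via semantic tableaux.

Yes, satisfiable

1. not (Dia Dia (not r implies (not q and r)) implies Dia (not r implies (not q and r))), w0
2. Dia Dia (not r implies (not q and r)), w0
3. not Dia (not r implies (not q and r)), w0
4. not (not r implies (not q and r)), w0
5. not r, w0
6. not (not q and r), w0
7. Dia (not r implies (not q and r)), w1
8. not (not r implies (not q and r)), w1
9. not r, w1
10. not (not q and r), w1
11. not r implies (not q and r), w2
12. not q and r, w2
13. not q, w2
14. r, w2
Accessibility: w0Rw0, w0Rw1, w1Rw0, w1Rw1, w1Rw2, w2Rw1, w2Rw2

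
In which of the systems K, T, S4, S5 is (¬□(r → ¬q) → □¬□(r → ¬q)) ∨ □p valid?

S5-tableau for the negation ¬((¬□(r → ¬q) → □¬□(r → ¬q)) ∨ □p):
1. ¬((¬□(r → ¬q) → □¬□(r → ¬q)) ∨ □p), u
2. ¬(¬□(r → ¬q) → □¬□(r → ¬q)), u
3. ¬□p, u
4. ¬□(r → ¬q), u
5. ¬□¬□(r → ¬q), u
6. ¬p, v
7. ¬(r → ¬q), w
8. r, w
9. q, w
10. □(r → ¬q), x
11. r → ¬q, u
12. r → ¬q, v
13. r → ¬q, w
14. r → ¬q, x
15. ¬q, u
16. ¬q, v
17. ¬q, w
Accessibility: uRu, uRv, uRw, uRx, vRu, vRv, vRw, vRx, wRu, wRv, wRw, wRx, xRu, xRv, xRw, xRx
Branch closes: q and ¬q both at w.
Every branch closes (one shown): valid in S5.
S4-tableau for the negation ¬((¬□(r → ¬q) → □¬□(r → ¬q)) ∨ □p):
1. ¬((¬□(r → ¬q) → □¬□(r → ¬q)) ∨ □p), u
2. ¬(¬□(r → ¬q) → □¬□(r → ¬q)), u
3. ¬□p, u
4. ¬□(r → ¬q), u
5. ¬□¬□(r → ¬q), u
6. ¬p, v
7. ¬(r → ¬q), w
8. r, w
9. q, w
10. □(r → ¬q), x
11. r → ¬q, x
12. ¬q, x
Accessibility: uRu, uRv, uRw, uRx, vRv, wRw, xRx
Complete open branch: countermodel on an S4-frame, so not valid in S4, nor in K, T (the same frame is also a K-frame and a T-frame).

S5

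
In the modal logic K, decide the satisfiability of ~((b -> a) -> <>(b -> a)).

Yes, satisfiable

1. ~((b -> a) -> <>(b -> a)), 0
2. b -> a, 0
3. ~<>(b -> a), 0
4. a, 0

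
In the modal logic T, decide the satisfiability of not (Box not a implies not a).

Unsatisfiable (every branch closes)

1. not (Box not a implies not a), u
2. Box not a, u
3. a, u
4. not a, u
Accessibility: uRu
Branch closes: a and not a both at u.
Every branch closes; the branch above is one of them.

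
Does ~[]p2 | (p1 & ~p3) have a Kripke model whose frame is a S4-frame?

1. ~[]p2 | (p1 & ~p3), u
2. p1 & ~p3, u   [|-rule on 1 (branches; this branch)]
3. p1, u   [&-rule on 2]
4. ~p3, u   [&-rule on 2]
Accessibility: uRu

Satisfiable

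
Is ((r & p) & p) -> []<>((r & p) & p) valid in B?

Valid in B

Tableau for the negation ~(((r & p) & p) -> []<>((r & p) & p)):
1. ~(((r & p) & p) -> []<>((r & p) & p)), w0
2. (r & p) & p, w0
3. ~[]<>((r & p) & p), w0
4. r & p, w0
5. p, w0
6. r, w0
7. ~<>((r & p) & p), w1
8. ~((r & p) & p), w0
9. ~((r & p) & p), w1
10. ~(r & p), w0
11. ~p, w1
12. ~p, w0
Accessibility: w0Rw0, w0Rw1, w1Rw0, w1Rw1
Branch closes: p and ~p both at w0.
Every branch of the negation's tableau closes; the branch above is one of them.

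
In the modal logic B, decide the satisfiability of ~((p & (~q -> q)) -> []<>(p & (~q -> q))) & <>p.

1. ~((p & (~q -> q)) -> []<>(p & (~q -> q))) & <>p, 0
2. ~((p & (~q -> q)) -> []<>(p & (~q -> q))), 0   [&-rule on 1]
3. <>p, 0   [&-rule on 1]
4. p & (~q -> q), 0   [~->-rule on 2]
5. ~[]<>(p & (~q -> q)), 0   [~->-rule on 2]
6. p, 0   [&-rule on 4]
7. ~q -> q, 0   [&-rule on 4]
8. q, 0   [->-rule on 7 (branches; this branch)]
9. p, 1   [<>-rule on 3: fresh world 1, 0R1]
10. ~<>(p & (~q -> q)), 2   [~[]-rule on 5: fresh world 2, 0R2]
11. ~(p & (~q -> q)), 0   [~<>-rule on 10 via 2R0]
12. ~(p & (~q -> q)), 2   [~<>-rule on 10 via 2R2]
13. ~(~q -> q), 0   [~&-rule on 11 (branches; this branch)]
14. ~q, 0   [~->-rule on 13]
Accessibility: 0R0, 0R1, 0R2, 1R0, 1R1, 2R0, 2R2
Branch closes: q and ~q both at 0.
Every branch closes; the branch above is one of them.

No, unsatisfiable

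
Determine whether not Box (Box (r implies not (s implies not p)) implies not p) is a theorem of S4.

Invalid (countermodel exists)

Tableau for the negation Box (Box (r implies not (s implies not p)) implies not p):
1. Box (Box (r implies not (s implies not p)) implies not p), w0
2. Box (r implies not (s implies not p)) implies not p, w0
3. not p, w0
Accessibility: w0Rw0
The negation has an open branch (countermodel exists).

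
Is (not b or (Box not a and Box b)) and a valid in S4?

Tableau for the negation not ((not b or (Box not a and Box b)) and a):
1. not ((not b or (Box not a and Box b)) and a), u
2. not a, u
Accessibility: uRu
The negation has an open branch (countermodel exists).

No, not valid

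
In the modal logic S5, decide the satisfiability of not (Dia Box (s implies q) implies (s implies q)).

1. not (Dia Box (s implies q) implies (s implies q)), w0
2. Dia Box (s implies q), w0
3. not (s implies q), w0
4. s, w0
5. not q, w0
6. Box (s implies q), w1
7. s implies q, w0
8. s implies q, w1
9. q, w0
Accessibility: w0Rw0, w0Rw1, w1Rw0, w1Rw1
Branch closes: q and not q both at w0.
(One branch shown.) All branches close.

Unsatisfiable (every branch closes)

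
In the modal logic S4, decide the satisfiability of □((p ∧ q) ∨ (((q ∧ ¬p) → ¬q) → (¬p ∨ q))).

1. □((p ∧ q) ∨ (((q ∧ ¬p) → ¬q) → (¬p ∨ q))), u
2. (p ∧ q) ∨ (((q ∧ ¬p) → ¬q) → (¬p ∨ q)), u
3. ((q ∧ ¬p) → ¬q) → (¬p ∨ q), u
4. ¬p ∨ q, u
5. q, u
Accessibility: uRu

Satisfiable (open branch found)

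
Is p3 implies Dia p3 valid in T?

Tableau for the negation not (p3 implies Dia p3):
1. not (p3 implies Dia p3), 0
2. p3, 0   [neg-implies-rule on 1]
3. not Dia p3, 0   [neg-implies-rule on 1]
4. not p3, 0   [neg-Dia-rule on 3 via 0R0]
Accessibility: 0R0
Branch closes: p3 and not p3 both at 0.
Every branch of the negation's tableau closes; the branch above is one of them.

Yes, valid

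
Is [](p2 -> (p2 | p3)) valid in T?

Tableau for the negation ~[](p2 -> (p2 | p3)):
1. ~[](p2 -> (p2 | p3)), u
2. ~(p2 -> (p2 | p3)), v   [~[]-rule on 1: fresh world v, uRv]
3. p2, v   [~->-rule on 2]
4. ~(p2 | p3), v   [~->-rule on 2]
5. ~p2, v   [~|-rule on 4]
6. ~p3, v   [~|-rule on 4]
Accessibility: uRu, uRv, vRv
Branch closes: p2 and ~p2 both at v.
Every branch of the negation's tableau closes; the branch above is one of them.

Yes, valid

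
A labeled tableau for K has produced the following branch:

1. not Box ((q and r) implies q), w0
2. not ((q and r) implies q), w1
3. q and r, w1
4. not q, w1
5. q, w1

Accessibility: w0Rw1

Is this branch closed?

Both q and not q appear at w1.

Yes, closed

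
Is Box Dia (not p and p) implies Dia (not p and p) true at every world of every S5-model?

Tableau for the negation not (Box Dia (not p and p) implies Dia (not p and p)):
1. not (Box Dia (not p and p) implies Dia (not p and p)), u
2. Box Dia (not p and p), u   [neg-implies-rule on 1]
3. not Dia (not p and p), u   [neg-implies-rule on 1]
4. Dia (not p and p), u   [Box-rule on 2 via uRu]
5. not (not p and p), u   [neg-Dia-rule on 3 via uRu]
6. not p, u   [neg-and-rule on 5 (branches; this branch)]
7. not p and p, v   [Dia-rule on 4: fresh world v, uRv]
8. not p, v   [and-rule on 7]
9. p, v   [and-rule on 7]
Accessibility: uRu, uRv, vRu, vRv
Branch closes: p and not p both at v.
All branches of the negation close; one closing branch shown above.

Valid in S5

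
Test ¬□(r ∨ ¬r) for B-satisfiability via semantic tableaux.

1. ¬□(r ∨ ¬r), w0
2. ¬(r ∨ ¬r), w1
3. ¬r, w1
4. r, w1
Accessibility: w0Rw0, w0Rw1, w1Rw0, w1Rw1
Branch closes: r and ¬r both at w1.
All branches of the tableau close; one closing branch shown above.

No, unsatisfiable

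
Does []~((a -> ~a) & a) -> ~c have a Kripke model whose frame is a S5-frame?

1. []~((a -> ~a) & a) -> ~c, 0
2. ~c, 0   [->-rule on 1 (branches; this branch)]
Accessibility: 0R0

Yes, satisfiable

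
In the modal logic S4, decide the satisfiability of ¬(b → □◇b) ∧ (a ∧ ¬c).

Satisfiable (open branch found)

1. ¬(b → □◇b) ∧ (a ∧ ¬c), w0
2. ¬(b → □◇b), w0
3. a ∧ ¬c, w0
4. b, w0
5. ¬□◇b, w0
6. a, w0
7. ¬c, w0
8. ¬◇b, w1
9. ¬b, w1
Accessibility: w0Rw0, w0Rw1, w1Rw1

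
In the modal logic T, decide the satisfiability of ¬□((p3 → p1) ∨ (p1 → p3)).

1. ¬□((p3 → p1) ∨ (p1 → p3)), 0
2. ¬((p3 → p1) ∨ (p1 → p3)), 1
3. ¬(p3 → p1), 1
4. ¬(p1 → p3), 1
5. p3, 1
6. ¬p1, 1
7. p1, 1
8. ¬p3, 1
Accessibility: 0R0, 0R1, 1R1
Branch closes: p1 and ¬p1 both at 1.
(One branch shown.) All branches close.

Unsatisfiable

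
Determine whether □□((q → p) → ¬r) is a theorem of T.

No, not valid

Tableau for the negation ¬□□((q → p) → ¬r):
1. ¬□□((q → p) → ¬r), w0
2. ¬□((q → p) → ¬r), w1   [¬□-rule on 1: fresh world w1, w0Rw1]
3. ¬((q → p) → ¬r), w2   [¬□-rule on 2: fresh world w2, w1Rw2]
4. q → p, w2   [¬→-rule on 3]
5. r, w2   [¬→-rule on 3]
6. p, w2   [→-rule on 4 (branches; this branch)]
Accessibility: w0Rw0, w0Rw1, w1Rw1, w1Rw2, w2Rw2
The negation has an open branch (countermodel exists).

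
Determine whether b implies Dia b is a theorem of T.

Valid in T

Tableau for the negation not (b implies Dia b):
1. not (b implies Dia b), u
2. b, u
3. not Dia b, u
4. not b, u
Accessibility: uRu
Branch closes: b and not b both at u.
Every branch of the negation's tableau closes; the branch above is one of them.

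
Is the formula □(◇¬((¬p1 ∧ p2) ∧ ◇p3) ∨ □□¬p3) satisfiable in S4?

Yes, satisfiable

1. □(◇¬((¬p1 ∧ p2) ∧ ◇p3) ∨ □□¬p3), 0
2. ◇¬((¬p1 ∧ p2) ∧ ◇p3) ∨ □□¬p3, 0   [□-rule on 1 via 0R0]
3. □□¬p3, 0   [∨-rule on 2 (branches; this branch)]
4. □¬p3, 0   [□-rule on 3 via 0R0]
5. ¬p3, 0   [□-rule on 4 via 0R0]
Accessibility: 0R0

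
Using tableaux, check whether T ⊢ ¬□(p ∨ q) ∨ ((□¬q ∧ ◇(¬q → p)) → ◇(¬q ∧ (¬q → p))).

Tableau for the negation ¬(¬□(p ∨ q) ∨ ((□¬q ∧ ◇(¬q → p)) → ◇(¬q ∧ (¬q → p)))):
1. ¬(¬□(p ∨ q) ∨ ((□¬q ∧ ◇(¬q → p)) → ◇(¬q ∧ (¬q → p)))), u
2. □(p ∨ q), u   [¬∨-rule on 1]
3. ¬((□¬q ∧ ◇(¬q → p)) → ◇(¬q ∧ (¬q → p))), u   [¬∨-rule on 1]
4. □¬q ∧ ◇(¬q → p), u   [¬→-rule on 3]
5. ¬◇(¬q ∧ (¬q → p)), u   [¬→-rule on 3]
6. □¬q, u   [∧-rule on 4]
7. ◇(¬q → p), u   [∧-rule on 4]
8. p ∨ q, u   [□-rule on 2 via uRu]
9. ¬(¬q ∧ (¬q → p)), u   [¬◇-rule on 5 via uRu]
10. ¬q, u   [□-rule on 6 via uRu]
11. p, u   [∨-rule on 8 (branches; this branch)]
12. ¬(¬q → p), u   [¬∧-rule on 9 (branches; this branch)]
13. ¬p, u   [¬→-rule on 12]
Accessibility: uRu
Branch closes: p and ¬p both at u.
Every branch of the negation's tableau closes; the branch above is one of them.

Valid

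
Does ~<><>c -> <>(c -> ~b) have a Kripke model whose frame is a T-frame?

1. ~<><>c -> <>(c -> ~b), w0
2. <>(c -> ~b), w0
3. c -> ~b, w1
4. ~b, w1
Accessibility: w0Rw0, w0Rw1, w1Rw1

Satisfiable (open branch found)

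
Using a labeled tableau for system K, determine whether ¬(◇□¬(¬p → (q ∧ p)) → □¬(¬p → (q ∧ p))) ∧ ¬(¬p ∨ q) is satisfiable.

Satisfiable (open branch found)

1. ¬(◇□¬(¬p → (q ∧ p)) → □¬(¬p → (q ∧ p))) ∧ ¬(¬p ∨ q), w0
2. ¬(◇□¬(¬p → (q ∧ p)) → □¬(¬p → (q ∧ p))), w0
3. ¬(¬p ∨ q), w0
4. ◇□¬(¬p → (q ∧ p)), w0
5. ¬□¬(¬p → (q ∧ p)), w0
6. p, w0
7. ¬q, w0
8. □¬(¬p → (q ∧ p)), w1
9. ¬p → (q ∧ p), w2
10. q ∧ p, w2
11. q, w2
12. p, w2
Accessibility: w0Rw1, w0Rw2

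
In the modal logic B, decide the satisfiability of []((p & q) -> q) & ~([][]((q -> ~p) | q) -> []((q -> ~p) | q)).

Unsatisfiable

1. []((p & q) -> q) & ~([][]((q -> ~p) | q) -> []((q -> ~p) | q)), u
2. []((p & q) -> q), u   [&-rule on 1]
3. ~([][]((q -> ~p) | q) -> []((q -> ~p) | q)), u   [&-rule on 1]
4. [][]((q -> ~p) | q), u   [~->-rule on 3]
5. ~[]((q -> ~p) | q), u   [~->-rule on 3]
6. (p & q) -> q, u   [[]-rule on 2 via uRu]
7. []((q -> ~p) | q), u   [[]-rule on 4 via uRu]
8. (q -> ~p) | q, u   [[]-rule on 7 via uRu]
9. ~(p & q), u   [->-rule on 6 (branches; this branch)]
10. q -> ~p, u   [|-rule on 8 (branches; this branch)]
11. ~q, u   [~&-rule on 9 (branches; this branch)]
12. ~p, u   [->-rule on 10 (branches; this branch)]
13. ~((q -> ~p) | q), v   [~[]-rule on 5: fresh world v, uRv]
14. ~(q -> ~p), v   [~|-rule on 13]
15. ~q, v   [~|-rule on 13]
16. q, v   [~->-rule on 14]
17. p, v   [~->-rule on 14]
Accessibility: uRu, uRv, vRu, vRv
Branch closes: q and ~q both at v.
(One branch shown.) All branches close.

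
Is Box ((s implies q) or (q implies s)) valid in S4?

Tableau for the negation not Box ((s implies q) or (q implies s)):
1. not Box ((s implies q) or (q implies s)), 0
2. not ((s implies q) or (q implies s)), 1
3. not (s implies q), 1
4. not (q implies s), 1
5. s, 1
6. not q, 1
7. q, 1
8. not s, 1
Accessibility: 0R0, 0R1, 1R1
Branch closes: q and not q both at 1.
Every branch of the negation's tableau closes; the branch above is one of them.

Yes, valid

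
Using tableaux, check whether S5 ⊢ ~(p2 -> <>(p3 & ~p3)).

Tableau for the negation p2 -> <>(p3 & ~p3):
1. p2 -> <>(p3 & ~p3), w0
2. ~p2, w0
Accessibility: w0Rw0
The negation has an open branch (countermodel exists).

No, not valid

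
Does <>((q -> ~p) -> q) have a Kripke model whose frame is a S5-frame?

1. <>((q -> ~p) -> q), w0
2. (q -> ~p) -> q, w1
3. q, w1
Accessibility: w0Rw0, w0Rw1, w1Rw0, w1Rw1

Yes, satisfiable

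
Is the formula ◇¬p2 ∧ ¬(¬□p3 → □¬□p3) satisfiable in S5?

Unsatisfiable (every branch closes)

1. ◇¬p2 ∧ ¬(¬□p3 → □¬□p3), 0
2. ◇¬p2, 0
3. ¬(¬□p3 → □¬□p3), 0
4. ¬□p3, 0
5. ¬□¬□p3, 0
6. ¬p2, 1
7. ¬p3, 2
8. □p3, 3
9. p3, 0
10. p3, 1
11. p3, 2
Accessibility: 0R0, 0R1, 0R2, 0R3, 1R0, 1R1, 1R2, 1R3, 2R0, 2R1, 2R2, 2R3, 3R0, 3R1, 3R2, 3R3
Branch closes: p3 and ¬p3 both at 2.
(One branch shown.) All branches close.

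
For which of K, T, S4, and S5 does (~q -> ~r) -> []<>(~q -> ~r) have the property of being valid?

S5

S4-tableau for the negation ~((~q -> ~r) -> []<>(~q -> ~r)):
1. ~((~q -> ~r) -> []<>(~q -> ~r)), w0
2. ~q -> ~r, w0
3. ~[]<>(~q -> ~r), w0
4. ~r, w0
5. ~<>(~q -> ~r), w1
6. ~(~q -> ~r), w1
7. ~q, w1
8. r, w1
Accessibility: w0Rw0, w0Rw1, w1Rw1
Complete open branch: countermodel on an S4-frame, so not valid in S4, nor in K, T (the same frame is also a K-frame and a T-frame).
S5-tableau for the negation ~((~q -> ~r) -> []<>(~q -> ~r)):
1. ~((~q -> ~r) -> []<>(~q -> ~r)), w0
2. ~q -> ~r, w0
3. ~[]<>(~q -> ~r), w0
4. ~r, w0
5. ~<>(~q -> ~r), w1
6. ~(~q -> ~r), w0
7. ~q, w0
8. r, w0
Accessibility: w0Rw0, w0Rw1, w1Rw0, w1Rw1
Branch closes: r and ~r both at w0.
Every branch closes (one shown): valid in S5.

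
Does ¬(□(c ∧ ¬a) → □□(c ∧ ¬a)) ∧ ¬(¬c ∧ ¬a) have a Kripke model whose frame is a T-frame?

1. ¬(□(c ∧ ¬a) → □□(c ∧ ¬a)) ∧ ¬(¬c ∧ ¬a), w0
2. ¬(□(c ∧ ¬a) → □□(c ∧ ¬a)), w0
3. ¬(¬c ∧ ¬a), w0
4. □(c ∧ ¬a), w0
5. ¬□□(c ∧ ¬a), w0
6. c ∧ ¬a, w0
7. c, w0
8. ¬a, w0
9. ¬□(c ∧ ¬a), w1
10. c ∧ ¬a, w1
11. c, w1
12. ¬a, w1
13. ¬(c ∧ ¬a), w2
14. a, w2
Accessibility: w0Rw0, w0Rw1, w1Rw1, w1Rw2, w2Rw2

Satisfiable (open branch found)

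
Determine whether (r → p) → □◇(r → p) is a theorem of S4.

Invalid (countermodel exists)

Tableau for the negation ¬((r → p) → □◇(r → p)):
1. ¬((r → p) → □◇(r → p)), w0
2. r → p, w0   [¬→-rule on 1]
3. ¬□◇(r → p), w0   [¬→-rule on 1]
4. p, w0   [→-rule on 2 (branches; this branch)]
5. ¬◇(r → p), w1   [¬□-rule on 3: fresh world w1, w0Rw1]
6. ¬(r → p), w1   [¬◇-rule on 5 via w1Rw1]
7. r, w1   [¬→-rule on 6]
8. ¬p, w1   [¬→-rule on 6]
Accessibility: w0Rw0, w0Rw1, w1Rw1
The negation has an open branch (countermodel exists).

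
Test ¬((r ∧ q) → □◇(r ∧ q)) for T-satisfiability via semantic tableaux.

1. ¬((r ∧ q) → □◇(r ∧ q)), w0
2. r ∧ q, w0
3. ¬□◇(r ∧ q), w0
4. r, w0
5. q, w0
6. ¬◇(r ∧ q), w1
7. ¬(r ∧ q), w1
8. ¬q, w1
Accessibility: w0Rw0, w0Rw1, w1Rw1

Yes, satisfiable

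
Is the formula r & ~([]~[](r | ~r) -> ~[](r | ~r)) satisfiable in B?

1. r & ~([]~[](r | ~r) -> ~[](r | ~r)), u
2. r, u
3. ~([]~[](r | ~r) -> ~[](r | ~r)), u
4. []~[](r | ~r), u
5. [](r | ~r), u
6. ~[](r | ~r), u
7. r | ~r, u
8. ~(r | ~r), v
9. ~r, v
10. r, v
Accessibility: uRu, uRv, vRu, vRv
Branch closes: r and ~r both at v.
(One branch shown.) All branches close.

Unsatisfiable (every branch closes)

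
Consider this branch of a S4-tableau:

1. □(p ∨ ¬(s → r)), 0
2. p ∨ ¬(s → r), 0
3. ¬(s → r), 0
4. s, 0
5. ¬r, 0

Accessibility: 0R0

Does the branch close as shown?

No, open

There is no literal clash: for every atom and world, at most one sign appears.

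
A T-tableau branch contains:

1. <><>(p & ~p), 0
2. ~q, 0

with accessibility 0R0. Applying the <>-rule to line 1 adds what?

a fresh world 1 with 0R1, and <>(p & ~p) at 1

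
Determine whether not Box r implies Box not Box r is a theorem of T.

Tableau for the negation not (not Box r implies Box not Box r):
1. not (not Box r implies Box not Box r), w0
2. not Box r, w0
3. not Box not Box r, w0
4. not r, w1
5. Box r, w2
6. r, w2
Accessibility: w0Rw0, w0Rw1, w0Rw2, w1Rw1, w2Rw2
The negation has an open branch (countermodel exists).

No, not valid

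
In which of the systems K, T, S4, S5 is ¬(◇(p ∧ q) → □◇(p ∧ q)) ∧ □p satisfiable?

S5-tableau for the formula:
1. ¬(◇(p ∧ q) → □◇(p ∧ q)) ∧ □p, 0
2. ¬(◇(p ∧ q) → □◇(p ∧ q)), 0   [∧-rule on 1]
3. □p, 0   [∧-rule on 1]
4. ◇(p ∧ q), 0   [¬→-rule on 2]
5. ¬□◇(p ∧ q), 0   [¬→-rule on 2]
6. p, 0   [□-rule on 3 via 0R0]
7. p ∧ q, 1   [◇-rule on 4: fresh world 1, 0R1]
8. p, 1   [∧-rule on 7]
9. q, 1   [∧-rule on 7]
10. ¬◇(p ∧ q), 2   [¬□-rule on 5: fresh world 2, 0R2]
11. p, 2   [□-rule on 3 via 0R2]
12. ¬(p ∧ q), 0   [¬◇-rule on 10 via 2R0]
13. ¬(p ∧ q), 1   [¬◇-rule on 10 via 2R1]
14. ¬(p ∧ q), 2   [¬◇-rule on 10 via 2R2]
15. ¬q, 0   [¬∧-rule on 12 (branches; this branch)]
16. ¬q, 1   [¬∧-rule on 13 (branches; this branch)]
Accessibility: 0R0, 0R1, 0R2, 1R0, 1R1, 1R2, 2R0, 2R1, 2R2
Branch closes: q and ¬q both at 1.
Every branch closes (one shown): unsatisfiable in S5.
S4-tableau for the formula:
1. ¬(◇(p ∧ q) → □◇(p ∧ q)) ∧ □p, 0
2. ¬(◇(p ∧ q) → □◇(p ∧ q)), 0   [∧-rule on 1]
3. □p, 0   [∧-rule on 1]
4. ◇(p ∧ q), 0   [¬→-rule on 2]
5. ¬□◇(p ∧ q), 0   [¬→-rule on 2]
6. p, 0   [□-rule on 3 via 0R0]
7. p ∧ q, 1   [◇-rule on 4: fresh world 1, 0R1]
8. p, 1   [∧-rule on 7]
9. q, 1   [∧-rule on 7]
10. ¬◇(p ∧ q), 2   [¬□-rule on 5: fresh world 2, 0R2]
11. p, 2   [□-rule on 3 via 0R2]
12. ¬(p ∧ q), 2   [¬◇-rule on 10 via 2R2]
13. ¬q, 2   [¬∧-rule on 12 (branches; this branch)]
Accessibility: 0R0, 0R1, 0R2, 1R1, 2R2
Complete open branch: satisfiable in S4, hence also in K, T (this S4-model is also a K-model and a T-model).

K, T, S4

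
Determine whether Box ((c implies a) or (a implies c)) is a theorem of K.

Tableau for the negation not Box ((c implies a) or (a implies c)):
1. not Box ((c implies a) or (a implies c)), u
2. not ((c implies a) or (a implies c)), v
3. not (c implies a), v
4. not (a implies c), v
5. c, v
6. not a, v
7. a, v
8. not c, v
Accessibility: uRv
Branch closes: a and not a both at v.
Every branch of the negation's tableau closes; the branch above is one of them.

Valid in K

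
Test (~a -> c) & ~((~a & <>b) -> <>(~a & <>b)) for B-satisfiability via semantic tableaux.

Unsatisfiable (every branch closes)

1. (~a -> c) & ~((~a & <>b) -> <>(~a & <>b)), u
2. ~a -> c, u
3. ~((~a & <>b) -> <>(~a & <>b)), u
4. ~a & <>b, u
5. ~<>(~a & <>b), u
6. ~a, u
7. <>b, u
8. ~(~a & <>b), u
9. c, u
10. ~<>b, u
11. ~b, u
12. b, v
13. ~(~a & <>b), v
14. ~b, v
Accessibility: uRu, uRv, vRu, vRv
Branch closes: b and ~b both at v.
(One branch shown.) All branches close.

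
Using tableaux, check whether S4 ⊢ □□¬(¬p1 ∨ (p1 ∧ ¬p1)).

Tableau for the negation ¬□□¬(¬p1 ∨ (p1 ∧ ¬p1)):
1. ¬□□¬(¬p1 ∨ (p1 ∧ ¬p1)), u
2. ¬□¬(¬p1 ∨ (p1 ∧ ¬p1)), v
3. ¬p1 ∨ (p1 ∧ ¬p1), w
4. ¬p1, w
Accessibility: uRu, uRv, uRw, vRv, vRw, wRw
The negation has an open branch (countermodel exists).

Not valid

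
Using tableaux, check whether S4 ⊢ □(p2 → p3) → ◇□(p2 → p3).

Tableau for the negation ¬(□(p2 → p3) → ◇□(p2 → p3)):
1. ¬(□(p2 → p3) → ◇□(p2 → p3)), 0
2. □(p2 → p3), 0
3. ¬◇□(p2 → p3), 0
4. p2 → p3, 0
5. ¬□(p2 → p3), 0
6. p3, 0
7. ¬(p2 → p3), 1
8. p2, 1
9. ¬p3, 1
10. p2 → p3, 1
11. ¬□(p2 → p3), 1
12. p3, 1
Accessibility: 0R0, 0R1, 1R1
Branch closes: p3 and ¬p3 both at 1.
All branches of the negation close; one closing branch shown above.

Yes, valid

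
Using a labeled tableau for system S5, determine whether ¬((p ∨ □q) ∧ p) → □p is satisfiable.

Satisfiable (open branch found)

1. ¬((p ∨ □q) ∧ p) → □p, 0
2. □p, 0
3. p, 0
Accessibility: 0R0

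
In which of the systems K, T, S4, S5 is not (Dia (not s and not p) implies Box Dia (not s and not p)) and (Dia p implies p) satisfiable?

S5-tableau for the formula:
1. not (Dia (not s and not p) implies Box Dia (not s and not p)) and (Dia p implies p), u
2. not (Dia (not s and not p) implies Box Dia (not s and not p)), u   [and-rule on 1]
3. Dia p implies p, u   [and-rule on 1]
4. Dia (not s and not p), u   [neg-implies-rule on 2]
5. not Box Dia (not s and not p), u   [neg-implies-rule on 2]
6. not Dia p, u   [implies-rule on 3 (branches; this branch)]
7. not p, u   [neg-Dia-rule on 6 via uRu]
8. not s and not p, v   [Dia-rule on 4: fresh world v, uRv]
9. not s, v   [and-rule on 8]
10. not p, v   [and-rule on 8]
11. not Dia (not s and not p), w   [neg-Box-rule on 5: fresh world w, uRw]
12. not p, w   [neg-Dia-rule on 6 via uRw]
13. not (not s and not p), u   [neg-Dia-rule on 11 via wRu]
14. not (not s and not p), v   [neg-Dia-rule on 11 via wRv]
15. not (not s and not p), w   [neg-Dia-rule on 11 via wRw]
16. s, u   [neg-and-rule on 13 (branches; this branch)]
17. p, v   [neg-and-rule on 14 (branches; this branch)]
Accessibility: uRu, uRv, uRw, vRu, vRv, vRw, wRu, wRv, wRw
Branch closes: p and not p both at v.
Every branch closes (one shown): unsatisfiable in S5.
S4-tableau for the formula:
1. not (Dia (not s and not p) implies Box Dia (not s and not p)) and (Dia p implies p), u
2. not (Dia (not s and not p) implies Box Dia (not s and not p)), u   [and-rule on 1]
3. Dia p implies p, u   [and-rule on 1]
4. Dia (not s and not p), u   [neg-implies-rule on 2]
5. not Box Dia (not s and not p), u   [neg-implies-rule on 2]
6. p, u   [implies-rule on 3 (branches; this branch)]
7. not s and not p, v   [Dia-rule on 4: fresh world v, uRv]
8. not s, v   [and-rule on 7]
9. not p, v   [and-rule on 7]
10. not Dia (not s and not p), w   [neg-Box-rule on 5: fresh world w, uRw]
11. not (not s and not p), w   [neg-Dia-rule on 10 via wRw]
12. p, w   [neg-and-rule on 11 (branches; this branch)]
Accessibility: uRu, uRv, uRw, vRv, wRw
Complete open branch: satisfiable in S4, hence also in K, T (this S4-model is also a K-model and a T-model).

K, T, S4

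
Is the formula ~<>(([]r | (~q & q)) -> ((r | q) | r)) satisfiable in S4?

Unsatisfiable

1. ~<>(([]r | (~q & q)) -> ((r | q) | r)), 0
2. ~(([]r | (~q & q)) -> ((r | q) | r)), 0
3. []r | (~q & q), 0
4. ~((r | q) | r), 0
5. ~(r | q), 0
6. ~r, 0
7. ~q, 0
8. ~q & q, 0
9. q, 0
Accessibility: 0R0
Branch closes: q and ~q both at 0.
Every branch closes; the branch above is one of them.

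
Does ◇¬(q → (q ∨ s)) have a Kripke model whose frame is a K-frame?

No, unsatisfiable

1. ◇¬(q → (q ∨ s)), w0
2. ¬(q → (q ∨ s)), w1
3. q, w1
4. ¬(q ∨ s), w1
5. ¬q, w1
6. ¬s, w1
Accessibility: w0Rw1
Branch closes: q and ¬q both at w1.
(One branch shown.) All branches close.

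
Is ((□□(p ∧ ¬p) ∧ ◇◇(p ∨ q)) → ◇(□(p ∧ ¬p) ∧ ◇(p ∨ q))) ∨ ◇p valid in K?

Tableau for the negation ¬(((□□(p ∧ ¬p) ∧ ◇◇(p ∨ q)) → ◇(□(p ∧ ¬p) ∧ ◇(p ∨ q))) ∨ ◇p):
1. ¬(((□□(p ∧ ¬p) ∧ ◇◇(p ∨ q)) → ◇(□(p ∧ ¬p) ∧ ◇(p ∨ q))) ∨ ◇p), w0
2. ¬((□□(p ∧ ¬p) ∧ ◇◇(p ∨ q)) → ◇(□(p ∧ ¬p) ∧ ◇(p ∨ q))), w0
3. ¬◇p, w0
4. □□(p ∧ ¬p) ∧ ◇◇(p ∨ q), w0
5. ¬◇(□(p ∧ ¬p) ∧ ◇(p ∨ q)), w0
6. □□(p ∧ ¬p), w0
7. ◇◇(p ∨ q), w0
8. ◇(p ∨ q), w1
9. ¬p, w1
10. ¬(□(p ∧ ¬p) ∧ ◇(p ∨ q)), w1
11. □(p ∧ ¬p), w1
12. ¬◇(p ∨ q), w1
13. p ∨ q, w2
14. p ∧ ¬p, w2
15. p, w2
16. ¬p, w2
Accessibility: w0Rw1, w1Rw2
Branch closes: p and ¬p both at w2.
All branches of the negation close; one closing branch shown above.

Yes, valid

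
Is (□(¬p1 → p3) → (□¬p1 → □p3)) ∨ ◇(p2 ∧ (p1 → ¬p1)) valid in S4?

Valid

Tableau for the negation ¬((□(¬p1 → p3) → (□¬p1 → □p3)) ∨ ◇(p2 ∧ (p1 → ¬p1))):
1. ¬((□(¬p1 → p3) → (□¬p1 → □p3)) ∨ ◇(p2 ∧ (p1 → ¬p1))), w0
2. ¬(□(¬p1 → p3) → (□¬p1 → □p3)), w0
3. ¬◇(p2 ∧ (p1 → ¬p1)), w0
4. □(¬p1 → p3), w0
5. ¬(□¬p1 → □p3), w0
6. □¬p1, w0
7. ¬□p3, w0
8. ¬(p2 ∧ (p1 → ¬p1)), w0
9. ¬p1 → p3, w0
10. ¬p1, w0
11. ¬p2, w0
12. p3, w0
13. ¬p3, w1
14. ¬(p2 ∧ (p1 → ¬p1)), w1
15. ¬p1 → p3, w1
16. ¬p1, w1
17. ¬(p1 → ¬p1), w1
18. p1, w1
Accessibility: w0Rw0, w0Rw1, w1Rw1
Branch closes: p1 and ¬p1 both at w1.
All branches of the negation close; one closing branch shown above.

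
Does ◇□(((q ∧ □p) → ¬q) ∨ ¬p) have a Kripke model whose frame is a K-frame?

Yes, satisfiable

1. ◇□(((q ∧ □p) → ¬q) ∨ ¬p), u
2. □(((q ∧ □p) → ¬q) ∨ ¬p), v
Accessibility: uRv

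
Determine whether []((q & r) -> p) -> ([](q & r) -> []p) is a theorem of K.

Valid in K

Tableau for the negation ~([]((q & r) -> p) -> ([](q & r) -> []p)):
1. ~([]((q & r) -> p) -> ([](q & r) -> []p)), 0
2. []((q & r) -> p), 0   [~->-rule on 1]
3. ~([](q & r) -> []p), 0   [~->-rule on 1]
4. [](q & r), 0   [~->-rule on 3]
5. ~[]p, 0   [~->-rule on 3]
6. ~p, 1   [~[]-rule on 5: fresh world 1, 0R1]
7. (q & r) -> p, 1   [[]-rule on 2 via 0R1]
8. q & r, 1   [[]-rule on 4 via 0R1]
9. q, 1   [&-rule on 8]
10. r, 1   [&-rule on 8]
11. ~(q & r), 1   [->-rule on 7 (branches; this branch)]
12. ~r, 1   [~&-rule on 11 (branches; this branch)]
Accessibility: 0R1
Branch closes: r and ~r both at 1.
All branches of the negation close; one closing branch shown above.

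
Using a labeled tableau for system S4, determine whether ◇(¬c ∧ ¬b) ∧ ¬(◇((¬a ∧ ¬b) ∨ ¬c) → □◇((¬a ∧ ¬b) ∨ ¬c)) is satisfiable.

Yes, satisfiable

1. ◇(¬c ∧ ¬b) ∧ ¬(◇((¬a ∧ ¬b) ∨ ¬c) → □◇((¬a ∧ ¬b) ∨ ¬c)), 0
2. ◇(¬c ∧ ¬b), 0
3. ¬(◇((¬a ∧ ¬b) ∨ ¬c) → □◇((¬a ∧ ¬b) ∨ ¬c)), 0
4. ◇((¬a ∧ ¬b) ∨ ¬c), 0
5. ¬□◇((¬a ∧ ¬b) ∨ ¬c), 0
6. ¬c ∧ ¬b, 1
7. ¬c, 1
8. ¬b, 1
9. (¬a ∧ ¬b) ∨ ¬c, 2
10. ¬c, 2
11. ¬◇((¬a ∧ ¬b) ∨ ¬c), 3
12. ¬((¬a ∧ ¬b) ∨ ¬c), 3
13. ¬(¬a ∧ ¬b), 3
14. c, 3
15. b, 3
Accessibility: 0R0, 0R1, 0R2, 0R3, 1R1, 2R2, 3R3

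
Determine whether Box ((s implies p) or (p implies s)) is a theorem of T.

Tableau for the negation not Box ((s implies p) or (p implies s)):
1. not Box ((s implies p) or (p implies s)), 0
2. not ((s implies p) or (p implies s)), 1
3. not (s implies p), 1
4. not (p implies s), 1
5. s, 1
6. not p, 1
7. p, 1
8. not s, 1
Accessibility: 0R0, 0R1, 1R1
Branch closes: p and not p both at 1.
Every branch of the negation's tableau closes; the branch above is one of them.

Valid in T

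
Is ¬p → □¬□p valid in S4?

No, not valid

Tableau for the negation ¬(¬p → □¬□p):
1. ¬(¬p → □¬□p), w0
2. ¬p, w0
3. ¬□¬□p, w0
4. □p, w1
5. p, w1
Accessibility: w0Rw0, w0Rw1, w1Rw1
The negation has an open branch (countermodel exists).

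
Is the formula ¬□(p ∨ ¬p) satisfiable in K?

Unsatisfiable (every branch closes)

1. ¬□(p ∨ ¬p), 0
2. ¬(p ∨ ¬p), 1   [¬□-rule on 1: fresh world 1, 0R1]
3. ¬p, 1   [¬∨-rule on 2]
4. p, 1   [¬∨-rule on 2]
Accessibility: 0R1
Branch closes: p and ¬p both at 1.
All branches of the tableau close; one closing branch shown above.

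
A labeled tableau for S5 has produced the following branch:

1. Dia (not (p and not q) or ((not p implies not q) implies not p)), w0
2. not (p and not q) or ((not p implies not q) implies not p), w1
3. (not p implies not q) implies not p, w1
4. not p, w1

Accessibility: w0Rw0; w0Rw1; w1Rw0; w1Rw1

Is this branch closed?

No, open

No atom appears with both signs at the same world.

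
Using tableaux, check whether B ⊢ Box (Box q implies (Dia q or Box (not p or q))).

Tableau for the negation not Box (Box q implies (Dia q or Box (not p or q))):
1. not Box (Box q implies (Dia q or Box (not p or q))), u
2. not (Box q implies (Dia q or Box (not p or q))), v
3. Box q, v
4. not (Dia q or Box (not p or q)), v
5. not Dia q, v
6. not Box (not p or q), v
7. q, u
8. q, v
9. not q, u
Accessibility: uRu, uRv, vRu, vRv
Branch closes: q and not q both at u.
Every branch of the negation's tableau closes; the branch above is one of them.

Yes, valid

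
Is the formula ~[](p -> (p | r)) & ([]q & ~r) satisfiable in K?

1. ~[](p -> (p | r)) & ([]q & ~r), u
2. ~[](p -> (p | r)), u
3. []q & ~r, u
4. []q, u
5. ~r, u
6. ~(p -> (p | r)), v
7. p, v
8. ~(p | r), v
9. ~p, v
10. ~r, v
Accessibility: uRv
Branch closes: p and ~p both at v.
All branches of the tableau close; one closing branch shown above.

No, unsatisfiable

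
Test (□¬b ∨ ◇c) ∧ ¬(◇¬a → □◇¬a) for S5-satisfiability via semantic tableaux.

Unsatisfiable (every branch closes)

1. (□¬b ∨ ◇c) ∧ ¬(◇¬a → □◇¬a), u
2. □¬b ∨ ◇c, u
3. ¬(◇¬a → □◇¬a), u
4. ◇¬a, u
5. ¬□◇¬a, u
6. □¬b, u
7. ¬b, u
8. ¬a, v
9. ¬b, v
10. ¬◇¬a, w
11. ¬b, w
12. a, u
13. a, v
Accessibility: uRu, uRv, uRw, vRu, vRv, vRw, wRu, wRv, wRw
Branch closes: a and ¬a both at v.
Every branch closes; the branch above is one of them.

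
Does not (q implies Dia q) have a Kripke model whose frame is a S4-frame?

No, unsatisfiable

1. not (q implies Dia q), u
2. q, u   [neg-implies-rule on 1]
3. not Dia q, u   [neg-implies-rule on 1]
4. not q, u   [neg-Dia-rule on 3 via uRu]
Accessibility: uRu
Branch closes: q and not q both at u.
(One branch shown.) All branches close.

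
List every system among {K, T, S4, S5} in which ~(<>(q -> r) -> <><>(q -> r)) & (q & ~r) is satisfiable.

T-tableau for the formula:
1. ~(<>(q -> r) -> <><>(q -> r)) & (q & ~r), 0
2. ~(<>(q -> r) -> <><>(q -> r)), 0
3. q & ~r, 0
4. <>(q -> r), 0
5. ~<><>(q -> r), 0
6. q, 0
7. ~r, 0
8. ~<>(q -> r), 0
9. ~(q -> r), 0
10. q -> r, 1
11. ~<>(q -> r), 1
12. ~(q -> r), 1
13. q, 1
14. ~r, 1
15. r, 1
Accessibility: 0R0, 0R1, 1R1
Branch closes: r and ~r both at 1.
Every branch closes (one shown): unsatisfiable in T, hence also in S4, S5 (every S4/S5-frame is a T-frame).
K-tableau for the formula:
1. ~(<>(q -> r) -> <><>(q -> r)) & (q & ~r), 0
2. ~(<>(q -> r) -> <><>(q -> r)), 0
3. q & ~r, 0
4. <>(q -> r), 0
5. ~<><>(q -> r), 0
6. q, 0
7. ~r, 0
8. q -> r, 1
9. ~<>(q -> r), 1
10. r, 1
Accessibility: 0R1
Complete open branch: satisfiable in K.

K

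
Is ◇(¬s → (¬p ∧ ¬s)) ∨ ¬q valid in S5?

Invalid (countermodel exists)

Tableau for the negation ¬(◇(¬s → (¬p ∧ ¬s)) ∨ ¬q):
1. ¬(◇(¬s → (¬p ∧ ¬s)) ∨ ¬q), 0
2. ¬◇(¬s → (¬p ∧ ¬s)), 0
3. q, 0
4. ¬(¬s → (¬p ∧ ¬s)), 0
5. ¬s, 0
6. ¬(¬p ∧ ¬s), 0
7. p, 0
Accessibility: 0R0
The negation has an open branch (countermodel exists).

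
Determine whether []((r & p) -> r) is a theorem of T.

Tableau for the negation ~[]((r & p) -> r):
1. ~[]((r & p) -> r), u
2. ~((r & p) -> r), v
3. r & p, v
4. ~r, v
5. r, v
6. p, v
Accessibility: uRu, uRv, vRv
Branch closes: r and ~r both at v.
All branches of the negation close; one closing branch shown above.

Yes, valid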